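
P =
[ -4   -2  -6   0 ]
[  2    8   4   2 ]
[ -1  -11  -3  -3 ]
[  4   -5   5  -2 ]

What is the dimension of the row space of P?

Row reduce to echelon form.
R2 ← R2 + (1/2)·R1: [0, 7, 1, 2]
R3 ← R3 − (1/4)·R1: [0, -21/2, -3/2, -3]
R4 ← R4 + R1: [0, -7, -1, -2]
R3 ← R3 + (3/2)·R2: [0, 0, 0, 0]
R4 ← R4 + R2: [0, 0, 0, 0]
Echelon form has 2 nonzero rows, so rank(P) = 2.
The row space has dimension equal to the rank: 2.

2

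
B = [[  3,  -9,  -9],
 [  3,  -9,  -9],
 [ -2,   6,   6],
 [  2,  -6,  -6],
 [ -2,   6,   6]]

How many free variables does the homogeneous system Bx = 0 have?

2

Row reduce to echelon form.
R2 ← R2 − R1: [0, 0, 0]
R3 ← R3 + (2/3)·R1: [0, 0, 0]
R4 ← R4 − (2/3)·R1: [0, 0, 0]
R5 ← R5 + (2/3)·R1: [0, 0, 0]
1 nonzero row, so rank(B) = 1.
B has 3 columns; by rank–nullity, nullity = 3 − 1 = 2.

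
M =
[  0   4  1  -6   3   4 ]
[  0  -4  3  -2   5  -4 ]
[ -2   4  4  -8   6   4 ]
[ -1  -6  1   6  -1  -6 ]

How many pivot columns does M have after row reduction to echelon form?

3

Row reduce to echelon form.
Swap R1 ↔ R3
R4 ← R4 − (1/2)·R1: [0, -8, -1, 10, -4, -8]
R3 ← R3 + R2: [0, 0, 4, -8, 8, 0]
R4 ← R4 − (2)·R2: [0, 0, -7, 14, -14, 0]
R4 ← R4 + (7/4)·R3: [0, 0, 0, 0, 0, 0]
Echelon form has 3 nonzero rows, so rank(M) = 3.
Each nonzero row contributes one pivot column: 3 pivot columns.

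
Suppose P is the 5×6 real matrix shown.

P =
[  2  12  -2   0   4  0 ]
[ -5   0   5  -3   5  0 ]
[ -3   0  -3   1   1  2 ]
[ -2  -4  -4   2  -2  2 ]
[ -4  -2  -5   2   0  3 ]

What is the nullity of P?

Row reduce to echelon form.
R2 ← R2 + (5/2)·R1: [0, 30, 0, -3, 15, 0]
R3 ← R3 + (3/2)·R1: [0, 18, -6, 1, 7, 2]
R4 ← R4 + R1: [0, 8, -6, 2, 2, 2]
R5 ← R5 + (2)·R1: [0, 22, -9, 2, 8, 3]
R3 ← R3 − (3/5)·R2: [0, 0, -6, 14/5, -2, 2]
R4 ← R4 − (4/15)·R2: [0, 0, -6, 14/5, -2, 2]
R5 ← R5 − (11/15)·R2: [0, 0, -9, 21/5, -3, 3]
R4 ← R4 − R3: [0, 0, 0, 0, 0, 0]
R5 ← R5 − (3/2)·R3: [0, 0, 0, 0, 0, 0]
3 nonzero rows, so rank(P) = 3.
P has 6 columns; by rank–nullity, nullity = 6 − 3 = 3.

3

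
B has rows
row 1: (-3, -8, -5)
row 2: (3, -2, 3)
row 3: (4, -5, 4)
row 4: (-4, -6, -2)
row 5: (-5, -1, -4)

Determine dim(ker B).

Row reduce to echelon form.
R2 ← R2 + R1: [0, -10, -2]
R3 ← R3 + (4/3)·R1: [0, -47/3, -8/3]
R4 ← R4 − (4/3)·R1: [0, 14/3, 14/3]
R5 ← R5 − (5/3)·R1: [0, 37/3, 13/3]
R3 ← R3 − (47/30)·R2: [0, 0, 7/15]
R4 ← R4 + (7/15)·R2: [0, 0, 56/15]
R5 ← R5 + (37/30)·R2: [0, 0, 28/15]
R4 ← R4 − (8)·R3: [0, 0, 0]
R5 ← R5 − (4)·R3: [0, 0, 0]
3 nonzero rows, so rank(B) = 3.
B has 3 columns; by rank–nullity, nullity = 3 − 3 = 0.

0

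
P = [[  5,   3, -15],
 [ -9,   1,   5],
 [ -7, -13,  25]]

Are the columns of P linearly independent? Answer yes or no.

yes

Row reduce P to echelon form.
R2 ← R2 + (9/5)·R1: [0, 32/5, -22]
R3 ← R3 + (7/5)·R1: [0, -44/5, 4]
R3 ← R3 + (11/8)·R2: [0, 0, -105/4]
3 pivots among 3 columns.
Every column is a pivot column, so the columns are linearly independent.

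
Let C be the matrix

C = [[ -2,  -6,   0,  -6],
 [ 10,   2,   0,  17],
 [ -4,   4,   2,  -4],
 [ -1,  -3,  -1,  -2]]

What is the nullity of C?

Row reduce to echelon form.
R2 ← R2 + (5)·R1: [0, -28, 0, -13]
R3 ← R3 − (2)·R1: [0, 16, 2, 8]
R4 ← R4 − (1/2)·R1: [0, 0, -1, 1]
R3 ← R3 + (4/7)·R2: [0, 0, 2, 4/7]
R4 ← R4 + (1/2)·R3: [0, 0, 0, 9/7]
4 nonzero rows, so rank(C) = 4.
C has 4 columns; by rank–nullity, nullity = 4 − 4 = 0.

0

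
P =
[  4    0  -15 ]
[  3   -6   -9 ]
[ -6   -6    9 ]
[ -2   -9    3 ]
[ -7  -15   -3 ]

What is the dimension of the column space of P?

3

Row reduce to echelon form.
R2 ← R2 − (3/4)·R1: [0, -6, 9/4]
R3 ← R3 + (3/2)·R1: [0, -6, -27/2]
R4 ← R4 + (1/2)·R1: [0, -9, -9/2]
R5 ← R5 + (7/4)·R1: [0, -15, -117/4]
R3 ← R3 − R2: [0, 0, -63/4]
R4 ← R4 − (3/2)·R2: [0, 0, -63/8]
R5 ← R5 − (5/2)·R2: [0, 0, -279/8]
R4 ← R4 − (1/2)·R3: [0, 0, 0]
R5 ← R5 − (31/14)·R3: [0, 0, 0]
Echelon form has 3 nonzero rows, so rank(P) = 3.
The column space has dimension equal to the rank: 3.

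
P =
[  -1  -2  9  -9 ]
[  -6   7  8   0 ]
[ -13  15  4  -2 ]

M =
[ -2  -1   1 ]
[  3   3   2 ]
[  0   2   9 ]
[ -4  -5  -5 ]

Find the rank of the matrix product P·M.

3

First compute PM:
[[ 32,  58, 121],
 [ 33,  43,  80],
 [ 79,  76,  63]]
Now row reduce the product.
R2 ← R2 − (33/32)·R1: [0, -269/16, -1433/32]
R3 ← R3 − (79/32)·R1: [0, -1075/16, -7543/32]
R3 ← R3 − (1075/269)·R2: [0, 0, -30537/538]
3 nonzero rows, so rank(PM) = 3.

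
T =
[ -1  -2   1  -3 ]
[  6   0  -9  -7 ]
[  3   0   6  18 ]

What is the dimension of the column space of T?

Row reduce to echelon form.
R2 ← R2 + (6)·R1: [0, -12, -3, -25]
R3 ← R3 + (3)·R1: [0, -6, 9, 9]
R3 ← R3 − (1/2)·R2: [0, 0, 21/2, 43/2]
Echelon form has 3 nonzero rows, so rank(T) = 3.
The column space has dimension equal to the rank: 3.

3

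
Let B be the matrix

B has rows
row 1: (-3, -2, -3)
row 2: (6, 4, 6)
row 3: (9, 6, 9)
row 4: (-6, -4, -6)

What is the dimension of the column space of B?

Row reduce to echelon form.
R2 ← R2 + (2)·R1: [0, 0, 0]
R3 ← R3 + (3)·R1: [0, 0, 0]
R4 ← R4 − (2)·R1: [0, 0, 0]
Echelon form has 1 nonzero row, so rank(B) = 1.
The column space has dimension equal to the rank: 1.

1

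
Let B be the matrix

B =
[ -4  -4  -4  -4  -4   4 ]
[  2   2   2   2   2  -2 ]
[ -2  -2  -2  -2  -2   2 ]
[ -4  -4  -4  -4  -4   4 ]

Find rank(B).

Row reduce to echelon form.
R2 ← R2 + (1/2)·R1: [0, 0, 0, 0, 0, 0]
R3 ← R3 − (1/2)·R1: [0, 0, 0, 0, 0, 0]
R4 ← R4 − R1: [0, 0, 0, 0, 0, 0]
Echelon form has 1 nonzero row, so rank(B) = 1.

1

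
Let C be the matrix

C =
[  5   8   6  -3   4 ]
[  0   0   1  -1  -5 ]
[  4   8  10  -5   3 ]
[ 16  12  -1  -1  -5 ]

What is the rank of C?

4

Row reduce to echelon form.
R3 ← R3 − (4/5)·R1: [0, 8/5, 26/5, -13/5, -1/5]
R4 ← R4 − (16/5)·R1: [0, -68/5, -101/5, 43/5, -89/5]
Swap R2 ↔ R3
R4 ← R4 + (17/2)·R2: [0, 0, 24, -27/2, -39/2]
R4 ← R4 − (24)·R3: [0, 0, 0, 21/2, 201/2]
Echelon form has 4 nonzero rows, so rank(C) = 4.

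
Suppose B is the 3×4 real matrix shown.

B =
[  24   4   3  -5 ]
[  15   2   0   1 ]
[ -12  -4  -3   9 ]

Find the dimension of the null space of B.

1

Row reduce to echelon form.
R2 ← R2 − (5/8)·R1: [0, -1/2, -15/8, 33/8]
R3 ← R3 + (1/2)·R1: [0, -2, -3/2, 13/2]
R3 ← R3 − (4)·R2: [0, 0, 6, -10]
3 nonzero rows, so rank(B) = 3.
B has 4 columns; by rank–nullity, nullity = 4 − 3 = 1.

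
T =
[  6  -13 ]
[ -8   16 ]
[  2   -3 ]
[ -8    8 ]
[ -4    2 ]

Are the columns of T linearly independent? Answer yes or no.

yes

Row reduce T to echelon form.
R2 ← R2 + (4/3)·R1: [0, -4/3]
R3 ← R3 − (1/3)·R1: [0, 4/3]
R4 ← R4 + (4/3)·R1: [0, -28/3]
R5 ← R5 + (2/3)·R1: [0, -20/3]
R3 ← R3 + R2: [0, 0]
R4 ← R4 − (7)·R2: [0, 0]
R5 ← R5 − (5)·R2: [0, 0]
2 pivots among 2 columns.
Every column is a pivot column, so the columns are linearly independent.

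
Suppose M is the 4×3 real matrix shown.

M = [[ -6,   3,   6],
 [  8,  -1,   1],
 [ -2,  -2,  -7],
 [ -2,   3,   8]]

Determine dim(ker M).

Row reduce to echelon form.
R2 ← R2 + (4/3)·R1: [0, 3, 9]
R3 ← R3 − (1/3)·R1: [0, -3, -9]
R4 ← R4 − (1/3)·R1: [0, 2, 6]
R3 ← R3 + R2: [0, 0, 0]
R4 ← R4 − (2/3)·R2: [0, 0, 0]
2 nonzero rows, so rank(M) = 2.
M has 3 columns; by rank–nullity, nullity = 3 − 2 = 1.

1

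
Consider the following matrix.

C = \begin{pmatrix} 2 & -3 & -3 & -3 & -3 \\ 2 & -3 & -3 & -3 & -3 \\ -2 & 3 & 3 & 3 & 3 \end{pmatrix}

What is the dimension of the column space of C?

1

Row reduce to echelon form.
R2 ← R2 − R1: [0, 0, 0, 0, 0]
R3 ← R3 + R1: [0, 0, 0, 0, 0]
Echelon form has 1 nonzero row, so rank(C) = 1.
The column space has dimension equal to the rank: 1.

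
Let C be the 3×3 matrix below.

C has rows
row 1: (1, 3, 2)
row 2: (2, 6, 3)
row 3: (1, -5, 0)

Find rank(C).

Row reduce to echelon form.
R2 ← R2 − (2)·R1: [0, 0, -1]
R3 ← R3 − R1: [0, -8, -2]
Swap R2 ↔ R3
Echelon form has 3 nonzero rows, so rank(C) = 3.

3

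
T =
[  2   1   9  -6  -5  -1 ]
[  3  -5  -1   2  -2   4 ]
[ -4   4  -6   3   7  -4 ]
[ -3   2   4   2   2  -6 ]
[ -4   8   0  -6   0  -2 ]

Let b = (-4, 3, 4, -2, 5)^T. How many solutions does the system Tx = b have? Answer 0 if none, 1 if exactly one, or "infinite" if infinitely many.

Row reduce the augmented matrix [T | b].
R2 ← R2 − (3/2)·R1: [0, -13/2, -29/2, 11, 11/2, 11/2, 9]
R3 ← R3 + (2)·R1: [0, 6, 12, -9, -3, -6, -4]
R4 ← R4 + (3/2)·R1: [0, 7/2, 35/2, -7, -11/2, -15/2, -8]
R5 ← R5 + (2)·R1: [0, 10, 18, -18, -10, -4, -3]
R3 ← R3 + (12/13)·R2: [0, 0, -18/13, 15/13, 27/13, -12/13, 56/13]
R4 ← R4 + (7/13)·R2: [0, 0, 126/13, -14/13, -33/13, -59/13, -41/13]
R5 ← R5 + (20/13)·R2: [0, 0, -56/13, -14/13, -20/13, 58/13, 141/13]
R4 ← R4 + (7)·R3: [0, 0, 0, 7, 12, -11, 27]
R5 ← R5 − (28/9)·R3: [0, 0, 0, -14/3, -8, 22/3, -23/9]
R5 ← R5 + (2/3)·R4: [0, 0, 0, 0, 0, 0, 139/9]
The echelon form has 5 nonzero rows; the last pivot sits in the augmented column, so rank(T) = 4 but rank([T|b]) = 5.
Since the ranks differ, the system is inconsistent.
It has no solutions.

0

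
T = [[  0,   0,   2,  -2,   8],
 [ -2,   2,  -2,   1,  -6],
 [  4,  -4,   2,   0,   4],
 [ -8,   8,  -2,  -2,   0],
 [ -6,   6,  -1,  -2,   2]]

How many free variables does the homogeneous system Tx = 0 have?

3

Row reduce to echelon form.
Swap R1 ↔ R2
R3 ← R3 + (2)·R1: [0, 0, -2, 2, -8]
R4 ← R4 − (4)·R1: [0, 0, 6, -6, 24]
R5 ← R5 − (3)·R1: [0, 0, 5, -5, 20]
R3 ← R3 + R2: [0, 0, 0, 0, 0]
R4 ← R4 − (3)·R2: [0, 0, 0, 0, 0]
R5 ← R5 − (5/2)·R2: [0, 0, 0, 0, 0]
2 nonzero rows, so rank(T) = 2.
T has 5 columns; by rank–nullity, nullity = 5 − 2 = 3.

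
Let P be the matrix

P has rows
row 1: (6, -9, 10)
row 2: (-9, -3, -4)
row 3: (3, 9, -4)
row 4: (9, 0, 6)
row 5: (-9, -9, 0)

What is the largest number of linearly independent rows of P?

2

Row reduce to echelon form.
R2 ← R2 + (3/2)·R1: [0, -33/2, 11]
R3 ← R3 − (1/2)·R1: [0, 27/2, -9]
R4 ← R4 − (3/2)·R1: [0, 27/2, -9]
R5 ← R5 + (3/2)·R1: [0, -45/2, 15]
R3 ← R3 + (9/11)·R2: [0, 0, 0]
R4 ← R4 + (9/11)·R2: [0, 0, 0]
R5 ← R5 − (15/11)·R2: [0, 0, 0]
Echelon form has 2 nonzero rows, so rank(P) = 2.
The rank gives the maximum number of linearly independent rows: 2.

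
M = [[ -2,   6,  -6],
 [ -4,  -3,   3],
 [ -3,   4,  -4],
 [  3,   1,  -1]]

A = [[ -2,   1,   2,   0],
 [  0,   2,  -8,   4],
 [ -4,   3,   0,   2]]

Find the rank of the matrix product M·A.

2

First compute MA:
[[ 28,  -8, -52,  12],
 [ -4,  -1,  16,  -6],
 [ 22,  -7, -38,   8],
 [ -2,   2,  -2,   2]]
Now row reduce the product.
R2 ← R2 + (1/7)·R1: [0, -15/7, 60/7, -30/7]
R3 ← R3 − (11/14)·R1: [0, -5/7, 20/7, -10/7]
R4 ← R4 + (1/14)·R1: [0, 10/7, -40/7, 20/7]
R3 ← R3 − (1/3)·R2: [0, 0, 0, 0]
R4 ← R4 + (2/3)·R2: [0, 0, 0, 0]
2 nonzero rows, so rank(MA) = 2.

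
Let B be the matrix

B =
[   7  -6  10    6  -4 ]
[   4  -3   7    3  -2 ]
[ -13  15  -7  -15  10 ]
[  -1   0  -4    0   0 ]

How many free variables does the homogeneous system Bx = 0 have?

Row reduce to echelon form.
R2 ← R2 − (4/7)·R1: [0, 3/7, 9/7, -3/7, 2/7]
R3 ← R3 + (13/7)·R1: [0, 27/7, 81/7, -27/7, 18/7]
R4 ← R4 + (1/7)·R1: [0, -6/7, -18/7, 6/7, -4/7]
R3 ← R3 − (9)·R2: [0, 0, 0, 0, 0]
R4 ← R4 + (2)·R2: [0, 0, 0, 0, 0]
2 nonzero rows, so rank(B) = 2.
B has 5 columns; by rank–nullity, nullity = 5 − 2 = 3.

3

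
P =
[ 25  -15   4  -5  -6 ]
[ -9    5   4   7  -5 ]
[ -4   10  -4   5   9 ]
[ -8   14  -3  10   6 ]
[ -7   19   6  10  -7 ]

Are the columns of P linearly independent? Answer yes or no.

yes

Row reduce P to echelon form.
R2 ← R2 + (9/25)·R1: [0, -2/5, 136/25, 26/5, -179/25]
R3 ← R3 + (4/25)·R1: [0, 38/5, -84/25, 21/5, 201/25]
R4 ← R4 + (8/25)·R1: [0, 46/5, -43/25, 42/5, 102/25]
R5 ← R5 + (7/25)·R1: [0, 74/5, 178/25, 43/5, -217/25]
R3 ← R3 + (19)·R2: [0, 0, 100, 103, -128]
R4 ← R4 + (23)·R2: [0, 0, 617/5, 128, -803/5]
R5 ← R5 + (37)·R2: [0, 0, 1042/5, 201, -1368/5]
R4 ← R4 − (617/500)·R3: [0, 0, 0, 449/500, -331/125]
R5 ← R5 − (521/250)·R3: [0, 0, 0, -3413/250, -856/125]
R5 ← R5 + (6826/449)·R4: [0, 0, 0, 0, -21150/449]
5 pivots among 5 columns.
Every column is a pivot column, so the columns are linearly independent.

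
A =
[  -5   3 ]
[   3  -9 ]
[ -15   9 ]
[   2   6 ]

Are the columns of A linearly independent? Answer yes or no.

yes

Row reduce A to echelon form.
R2 ← R2 + (3/5)·R1: [0, -36/5]
R3 ← R3 − (3)·R1: [0, 0]
R4 ← R4 + (2/5)·R1: [0, 36/5]
R4 ← R4 + R2: [0, 0]
2 pivots among 2 columns.
Every column is a pivot column, so the columns are linearly independent.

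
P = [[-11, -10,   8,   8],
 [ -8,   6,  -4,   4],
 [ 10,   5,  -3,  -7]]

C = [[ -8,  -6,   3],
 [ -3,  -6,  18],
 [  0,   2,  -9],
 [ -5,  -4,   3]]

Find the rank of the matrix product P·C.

2

First compute PC:
[[ 78, 110, -261],
 [ 26, -12, 132],
 [-60, -68, 126]]
Now row reduce the product.
R2 ← R2 − (1/3)·R1: [0, -146/3, 219]
R3 ← R3 + (10/13)·R1: [0, 216/13, -972/13]
R3 ← R3 + (324/949)·R2: [0, 0, 0]
2 nonzero rows, so rank(PC) = 2.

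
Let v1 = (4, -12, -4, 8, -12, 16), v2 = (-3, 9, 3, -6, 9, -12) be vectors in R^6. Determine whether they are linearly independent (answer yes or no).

Form the matrix with these vectors as rows and row reduce.
R2 ← R2 + (3/4)·R1: [0, 0, 0, 0, 0, 0]
1 nonzero row, so the 2 vectors span a space of dimension 1.
Since 1 < 2, the vectors are linearly dependent.

no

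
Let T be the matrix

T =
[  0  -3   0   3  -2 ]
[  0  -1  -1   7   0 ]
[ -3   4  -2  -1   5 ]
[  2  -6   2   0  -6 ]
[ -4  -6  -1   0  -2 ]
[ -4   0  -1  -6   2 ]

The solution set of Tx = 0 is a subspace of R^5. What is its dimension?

Row reduce to echelon form.
Swap R1 ↔ R3
R4 ← R4 + (2/3)·R1: [0, -10/3, 2/3, -2/3, -8/3]
R5 ← R5 − (4/3)·R1: [0, -34/3, 5/3, 4/3, -26/3]
R6 ← R6 − (4/3)·R1: [0, -16/3, 5/3, -14/3, -14/3]
R3 ← R3 − (3)·R2: [0, 0, 3, -18, -2]
R4 ← R4 − (10/3)·R2: [0, 0, 4, -24, -8/3]
R5 ← R5 − (34/3)·R2: [0, 0, 13, -78, -26/3]
R6 ← R6 − (16/3)·R2: [0, 0, 7, -42, -14/3]
R4 ← R4 − (4/3)·R3: [0, 0, 0, 0, 0]
R5 ← R5 − (13/3)·R3: [0, 0, 0, 0, 0]
R6 ← R6 − (7/3)·R3: [0, 0, 0, 0, 0]
3 nonzero rows, so rank(T) = 3.
T has 5 columns; by rank–nullity, nullity = 5 − 3 = 2.

2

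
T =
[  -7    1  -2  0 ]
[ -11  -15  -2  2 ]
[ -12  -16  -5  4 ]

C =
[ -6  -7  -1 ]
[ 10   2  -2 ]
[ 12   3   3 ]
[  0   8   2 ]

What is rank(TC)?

3

First compute TC:
[[ 28,  45,  -1],
 [-108,  57,  39],
 [-148,  69,  37]]
Now row reduce the product.
R2 ← R2 + (27/7)·R1: [0, 1614/7, 246/7]
R3 ← R3 + (37/7)·R1: [0, 2148/7, 222/7]
R3 ← R3 − (358/269)·R2: [0, 0, -4050/269]
3 nonzero rows, so rank(TC) = 3.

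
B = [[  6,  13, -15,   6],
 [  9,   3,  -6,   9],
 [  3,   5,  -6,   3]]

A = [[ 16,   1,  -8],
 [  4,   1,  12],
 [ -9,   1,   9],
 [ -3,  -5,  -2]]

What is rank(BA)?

2

First compute BA:
[[265, -26, -39],
 [183, -39, -108],
 [113, -13, -24]]
Now row reduce the product.
R2 ← R2 − (183/265)·R1: [0, -5577/265, -21483/265]
R3 ← R3 − (113/265)·R1: [0, -507/265, -1953/265]
R3 ← R3 − (1/11)·R2: [0, 0, 0]
2 nonzero rows, so rank(BA) = 2.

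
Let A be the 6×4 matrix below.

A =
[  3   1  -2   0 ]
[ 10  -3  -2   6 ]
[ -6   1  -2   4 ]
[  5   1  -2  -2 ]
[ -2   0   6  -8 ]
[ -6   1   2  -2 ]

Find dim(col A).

4

Row reduce to echelon form.
R2 ← R2 − (10/3)·R1: [0, -19/3, 14/3, 6]
R3 ← R3 + (2)·R1: [0, 3, -6, 4]
R4 ← R4 − (5/3)·R1: [0, -2/3, 4/3, -2]
R5 ← R5 + (2/3)·R1: [0, 2/3, 14/3, -8]
R6 ← R6 + (2)·R1: [0, 3, -2, -2]
R3 ← R3 + (9/19)·R2: [0, 0, -72/19, 130/19]
R4 ← R4 − (2/19)·R2: [0, 0, 16/19, -50/19]
R5 ← R5 + (2/19)·R2: [0, 0, 98/19, -140/19]
R6 ← R6 + (9/19)·R2: [0, 0, 4/19, 16/19]
R4 ← R4 + (2/9)·R3: [0, 0, 0, -10/9]
R5 ← R5 + (49/36)·R3: [0, 0, 0, 35/18]
R6 ← R6 + (1/18)·R3: [0, 0, 0, 11/9]
R5 ← R5 + (7/4)·R4: [0, 0, 0, 0]
R6 ← R6 + (11/10)·R4: [0, 0, 0, 0]
Echelon form has 4 nonzero rows, so rank(A) = 4.
The column space has dimension equal to the rank: 4.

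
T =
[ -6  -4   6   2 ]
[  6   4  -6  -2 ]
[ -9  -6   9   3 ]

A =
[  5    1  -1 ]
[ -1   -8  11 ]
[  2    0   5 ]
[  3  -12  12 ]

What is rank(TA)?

1

First compute TA:
[[ -8,   2,  16],
 [  8,  -2, -16],
 [-12,   3,  24]]
Now row reduce the product.
R2 ← R2 + R1: [0, 0, 0]
R3 ← R3 − (3/2)·R1: [0, 0, 0]
1 nonzero row, so rank(TA) = 1.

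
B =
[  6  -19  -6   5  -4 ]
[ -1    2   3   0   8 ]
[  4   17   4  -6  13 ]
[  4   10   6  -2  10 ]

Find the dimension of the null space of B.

Row reduce to echelon form.
R2 ← R2 + (1/6)·R1: [0, -7/6, 2, 5/6, 22/3]
R3 ← R3 − (2/3)·R1: [0, 89/3, 8, -28/3, 47/3]
R4 ← R4 − (2/3)·R1: [0, 68/3, 10, -16/3, 38/3]
R3 ← R3 + (178/7)·R2: [0, 0, 412/7, 83/7, 1415/7]
R4 ← R4 + (136/7)·R2: [0, 0, 342/7, 76/7, 1086/7]
R4 ← R4 − (171/206)·R3: [0, 0, 0, 209/206, -2607/206]
4 nonzero rows, so rank(B) = 4.
B has 5 columns; by rank–nullity, nullity = 5 − 4 = 1.

1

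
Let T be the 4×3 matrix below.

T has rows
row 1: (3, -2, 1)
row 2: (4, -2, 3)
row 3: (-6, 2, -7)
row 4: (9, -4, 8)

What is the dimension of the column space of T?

Row reduce to echelon form.
R2 ← R2 − (4/3)·R1: [0, 2/3, 5/3]
R3 ← R3 + (2)·R1: [0, -2, -5]
R4 ← R4 − (3)·R1: [0, 2, 5]
R3 ← R3 + (3)·R2: [0, 0, 0]
R4 ← R4 − (3)·R2: [0, 0, 0]
Echelon form has 2 nonzero rows, so rank(T) = 2.
The column space has dimension equal to the rank: 2.

2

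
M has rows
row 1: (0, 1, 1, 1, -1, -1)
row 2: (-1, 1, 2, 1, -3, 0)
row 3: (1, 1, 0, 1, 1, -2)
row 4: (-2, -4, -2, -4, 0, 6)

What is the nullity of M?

Row reduce to echelon form.
Swap R1 ↔ R2
R3 ← R3 + R1: [0, 2, 2, 2, -2, -2]
R4 ← R4 − (2)·R1: [0, -6, -6, -6, 6, 6]
R3 ← R3 − (2)·R2: [0, 0, 0, 0, 0, 0]
R4 ← R4 + (6)·R2: [0, 0, 0, 0, 0, 0]
2 nonzero rows, so rank(M) = 2.
M has 6 columns; by rank–nullity, nullity = 6 − 2 = 4.

4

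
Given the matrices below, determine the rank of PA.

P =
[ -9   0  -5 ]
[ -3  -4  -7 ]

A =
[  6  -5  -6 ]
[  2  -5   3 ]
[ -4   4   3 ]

2

First compute PA:
[[-34,  25,  39],
 [  2,   7, -15]]
Now row reduce the product.
R2 ← R2 + (1/17)·R1: [0, 144/17, -216/17]
2 nonzero rows, so rank(PA) = 2.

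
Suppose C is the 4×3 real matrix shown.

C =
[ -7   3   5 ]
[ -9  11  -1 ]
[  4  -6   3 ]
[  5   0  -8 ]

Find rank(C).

3

Row reduce to echelon form.
R2 ← R2 − (9/7)·R1: [0, 50/7, -52/7]
R3 ← R3 + (4/7)·R1: [0, -30/7, 41/7]
R4 ← R4 + (5/7)·R1: [0, 15/7, -31/7]
R3 ← R3 + (3/5)·R2: [0, 0, 7/5]
R4 ← R4 − (3/10)·R2: [0, 0, -11/5]
R4 ← R4 + (11/7)·R3: [0, 0, 0]
Echelon form has 3 nonzero rows, so rank(C) = 3.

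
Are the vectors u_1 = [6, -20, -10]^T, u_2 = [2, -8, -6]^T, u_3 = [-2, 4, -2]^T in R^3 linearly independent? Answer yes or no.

no

Form the matrix with these vectors as rows and row reduce.
R2 ← R2 − (1/3)·R1: [0, -4/3, -8/3]
R3 ← R3 + (1/3)·R1: [0, -8/3, -16/3]
R3 ← R3 − (2)·R2: [0, 0, 0]
2 nonzero rows, so the 3 vectors span a space of dimension 2.
Since 2 < 3, the vectors are linearly dependent.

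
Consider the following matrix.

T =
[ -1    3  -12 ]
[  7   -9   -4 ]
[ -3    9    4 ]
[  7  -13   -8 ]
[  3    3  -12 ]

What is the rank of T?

Row reduce to echelon form.
R2 ← R2 + (7)·R1: [0, 12, -88]
R3 ← R3 − (3)·R1: [0, 0, 40]
R4 ← R4 + (7)·R1: [0, 8, -92]
R5 ← R5 + (3)·R1: [0, 12, -48]
R4 ← R4 − (2/3)·R2: [0, 0, -100/3]
R5 ← R5 − R2: [0, 0, 40]
R4 ← R4 + (5/6)·R3: [0, 0, 0]
R5 ← R5 − R3: [0, 0, 0]
Echelon form has 3 nonzero rows, so rank(T) = 3.

3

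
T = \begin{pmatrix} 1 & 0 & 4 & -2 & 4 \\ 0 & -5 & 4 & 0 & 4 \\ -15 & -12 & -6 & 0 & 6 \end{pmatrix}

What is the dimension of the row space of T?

3

Row reduce to echelon form.
R3 ← R3 + (15)·R1: [0, -12, 54, -30, 66]
R3 ← R3 − (12/5)·R2: [0, 0, 222/5, -30, 282/5]
Echelon form has 3 nonzero rows, so rank(T) = 3.
The row space has dimension equal to the rank: 3.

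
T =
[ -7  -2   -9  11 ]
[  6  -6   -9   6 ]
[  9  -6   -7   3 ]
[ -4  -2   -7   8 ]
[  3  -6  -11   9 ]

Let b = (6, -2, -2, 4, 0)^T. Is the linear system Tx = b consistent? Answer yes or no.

Row reduce the augmented matrix [T | b].
R2 ← R2 + (6/7)·R1: [0, -54/7, -117/7, 108/7, 22/7]
R3 ← R3 + (9/7)·R1: [0, -60/7, -130/7, 120/7, 40/7]
R4 ← R4 − (4/7)·R1: [0, -6/7, -13/7, 12/7, 4/7]
R5 ← R5 + (3/7)·R1: [0, -48/7, -104/7, 96/7, 18/7]
R3 ← R3 − (10/9)·R2: [0, 0, 0, 0, 20/9]
R4 ← R4 − (1/9)·R2: [0, 0, 0, 0, 2/9]
R5 ← R5 − (8/9)·R2: [0, 0, 0, 0, -2/9]
R4 ← R4 − (1/10)·R3: [0, 0, 0, 0, 0]
R5 ← R5 + (1/10)·R3: [0, 0, 0, 0, 0]
The echelon form has 3 nonzero rows; the last pivot sits in the augmented column, so rank(T) = 2 but rank([T|b]) = 3.
Since the ranks differ, the system is inconsistent.

no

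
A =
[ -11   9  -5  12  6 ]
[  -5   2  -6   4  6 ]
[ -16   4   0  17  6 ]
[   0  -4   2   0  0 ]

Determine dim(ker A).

Row reduce to echelon form.
R2 ← R2 − (5/11)·R1: [0, -23/11, -41/11, -16/11, 36/11]
R3 ← R3 − (16/11)·R1: [0, -100/11, 80/11, -5/11, -30/11]
R3 ← R3 − (100/23)·R2: [0, 0, 540/23, 135/23, -390/23]
R4 ← R4 − (44/23)·R2: [0, 0, 210/23, 64/23, -144/23]
R4 ← R4 − (7/18)·R3: [0, 0, 0, 1/2, 1/3]
4 nonzero rows, so rank(A) = 4.
A has 5 columns; by rank–nullity, nullity = 5 − 4 = 1.

1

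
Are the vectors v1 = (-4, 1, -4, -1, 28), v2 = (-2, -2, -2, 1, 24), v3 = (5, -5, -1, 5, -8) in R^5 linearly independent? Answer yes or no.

Form the matrix with these vectors as rows and row reduce.
R2 ← R2 − (1/2)·R1: [0, -5/2, 0, 3/2, 10]
R3 ← R3 + (5/4)·R1: [0, -15/4, -6, 15/4, 27]
R3 ← R3 − (3/2)·R2: [0, 0, -6, 3/2, 12]
3 nonzero rows, so the 3 vectors span a space of dimension 3.
Since 3 = 3, the vectors are linearly independent.

yes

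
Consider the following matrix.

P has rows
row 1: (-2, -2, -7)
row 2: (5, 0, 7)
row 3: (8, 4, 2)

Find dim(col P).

3

Row reduce to echelon form.
R2 ← R2 + (5/2)·R1: [0, -5, -21/2]
R3 ← R3 + (4)·R1: [0, -4, -26]
R3 ← R3 − (4/5)·R2: [0, 0, -88/5]
Echelon form has 3 nonzero rows, so rank(P) = 3.
The column space has dimension equal to the rank: 3.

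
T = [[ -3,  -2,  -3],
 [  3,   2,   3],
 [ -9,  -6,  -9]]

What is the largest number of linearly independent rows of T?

1

Row reduce to echelon form.
R2 ← R2 + R1: [0, 0, 0]
R3 ← R3 − (3)·R1: [0, 0, 0]
Echelon form has 1 nonzero row, so rank(T) = 1.
The rank gives the maximum number of linearly independent rows: 1.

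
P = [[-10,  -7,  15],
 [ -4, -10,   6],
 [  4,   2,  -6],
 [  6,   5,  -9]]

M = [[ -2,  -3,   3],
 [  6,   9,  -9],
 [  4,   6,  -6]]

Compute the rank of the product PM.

1

First compute PM:
[[ 38,  57, -57],
 [-28, -42,  42],
 [-20, -30,  30],
 [-18, -27,  27]]
Now row reduce the product.
R2 ← R2 + (14/19)·R1: [0, 0, 0]
R3 ← R3 + (10/19)·R1: [0, 0, 0]
R4 ← R4 + (9/19)·R1: [0, 0, 0]
1 nonzero row, so rank(PM) = 1.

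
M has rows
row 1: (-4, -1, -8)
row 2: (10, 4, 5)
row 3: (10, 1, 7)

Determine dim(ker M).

0

Row reduce to echelon form.
R2 ← R2 + (5/2)·R1: [0, 3/2, -15]
R3 ← R3 + (5/2)·R1: [0, -3/2, -13]
R3 ← R3 + R2: [0, 0, -28]
3 nonzero rows, so rank(M) = 3.
M has 3 columns; by rank–nullity, nullity = 3 − 3 = 0.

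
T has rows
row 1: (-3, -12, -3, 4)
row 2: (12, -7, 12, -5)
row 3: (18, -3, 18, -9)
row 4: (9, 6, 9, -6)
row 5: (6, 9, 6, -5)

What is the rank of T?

2

Row reduce to echelon form.
R2 ← R2 + (4)·R1: [0, -55, 0, 11]
R3 ← R3 + (6)·R1: [0, -75, 0, 15]
R4 ← R4 + (3)·R1: [0, -30, 0, 6]
R5 ← R5 + (2)·R1: [0, -15, 0, 3]
R3 ← R3 − (15/11)·R2: [0, 0, 0, 0]
R4 ← R4 − (6/11)·R2: [0, 0, 0, 0]
R5 ← R5 − (3/11)·R2: [0, 0, 0, 0]
Echelon form has 2 nonzero rows, so rank(T) = 2.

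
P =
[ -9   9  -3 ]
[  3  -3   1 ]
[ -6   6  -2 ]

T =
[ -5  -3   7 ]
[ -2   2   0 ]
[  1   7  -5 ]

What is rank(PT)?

First compute PT:
[[ 24,  24, -48],
 [ -8,  -8,  16],
 [ 16,  16, -32]]
Now row reduce the product.
R2 ← R2 + (1/3)·R1: [0, 0, 0]
R3 ← R3 − (2/3)·R1: [0, 0, 0]
1 nonzero row, so rank(PT) = 1.

1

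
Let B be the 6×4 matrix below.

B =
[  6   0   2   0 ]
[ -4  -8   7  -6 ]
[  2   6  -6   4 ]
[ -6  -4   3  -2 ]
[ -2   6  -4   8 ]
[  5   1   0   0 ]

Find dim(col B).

3

Row reduce to echelon form.
R2 ← R2 + (2/3)·R1: [0, -8, 25/3, -6]
R3 ← R3 − (1/3)·R1: [0, 6, -20/3, 4]
R4 ← R4 + R1: [0, -4, 5, -2]
R5 ← R5 + (1/3)·R1: [0, 6, -10/3, 8]
R6 ← R6 − (5/6)·R1: [0, 1, -5/3, 0]
R3 ← R3 + (3/4)·R2: [0, 0, -5/12, -1/2]
R4 ← R4 − (1/2)·R2: [0, 0, 5/6, 1]
R5 ← R5 + (3/4)·R2: [0, 0, 35/12, 7/2]
R6 ← R6 + (1/8)·R2: [0, 0, -5/8, -3/4]
R4 ← R4 + (2)·R3: [0, 0, 0, 0]
R5 ← R5 + (7)·R3: [0, 0, 0, 0]
R6 ← R6 − (3/2)·R3: [0, 0, 0, 0]
Echelon form has 3 nonzero rows, so rank(B) = 3.
The column space has dimension equal to the rank: 3.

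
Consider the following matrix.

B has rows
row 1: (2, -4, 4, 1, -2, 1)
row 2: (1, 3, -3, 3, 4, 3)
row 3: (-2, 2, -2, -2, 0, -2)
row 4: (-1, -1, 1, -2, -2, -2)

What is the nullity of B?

Row reduce to echelon form.
R2 ← R2 − (1/2)·R1: [0, 5, -5, 5/2, 5, 5/2]
R3 ← R3 + R1: [0, -2, 2, -1, -2, -1]
R4 ← R4 + (1/2)·R1: [0, -3, 3, -3/2, -3, -3/2]
R3 ← R3 + (2/5)·R2: [0, 0, 0, 0, 0, 0]
R4 ← R4 + (3/5)·R2: [0, 0, 0, 0, 0, 0]
2 nonzero rows, so rank(B) = 2.
B has 6 columns; by rank–nullity, nullity = 6 − 2 = 4.

4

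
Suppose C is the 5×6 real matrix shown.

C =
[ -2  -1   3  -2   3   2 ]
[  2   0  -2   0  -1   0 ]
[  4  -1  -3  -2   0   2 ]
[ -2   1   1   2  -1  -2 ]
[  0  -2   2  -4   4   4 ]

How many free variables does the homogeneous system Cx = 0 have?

4

Row reduce to echelon form.
R2 ← R2 + R1: [0, -1, 1, -2, 2, 2]
R3 ← R3 + (2)·R1: [0, -3, 3, -6, 6, 6]
R4 ← R4 − R1: [0, 2, -2, 4, -4, -4]
R3 ← R3 − (3)·R2: [0, 0, 0, 0, 0, 0]
R4 ← R4 + (2)·R2: [0, 0, 0, 0, 0, 0]
R5 ← R5 − (2)·R2: [0, 0, 0, 0, 0, 0]
2 nonzero rows, so rank(C) = 2.
C has 6 columns; by rank–nullity, nullity = 6 − 2 = 4.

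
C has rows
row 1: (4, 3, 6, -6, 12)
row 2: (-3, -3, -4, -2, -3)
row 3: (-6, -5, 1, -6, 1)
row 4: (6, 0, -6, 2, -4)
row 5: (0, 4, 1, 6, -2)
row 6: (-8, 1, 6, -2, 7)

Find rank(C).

5

Row reduce to echelon form.
R2 ← R2 + (3/4)·R1: [0, -3/4, 1/2, -13/2, 6]
R3 ← R3 + (3/2)·R1: [0, -1/2, 10, -15, 19]
R4 ← R4 − (3/2)·R1: [0, -9/2, -15, 11, -22]
R6 ← R6 + (2)·R1: [0, 7, 18, -14, 31]
R3 ← R3 − (2/3)·R2: [0, 0, 29/3, -32/3, 15]
R4 ← R4 − (6)·R2: [0, 0, -18, 50, -58]
R5 ← R5 + (16/3)·R2: [0, 0, 11/3, -86/3, 30]
R6 ← R6 + (28/3)·R2: [0, 0, 68/3, -224/3, 87]
R4 ← R4 + (54/29)·R3: [0, 0, 0, 874/29, -872/29]
R5 ← R5 − (11/29)·R3: [0, 0, 0, -714/29, 705/29]
R6 ← R6 − (68/29)·R3: [0, 0, 0, -1440/29, 1503/29]
R5 ← R5 + (357/437)·R4: [0, 0, 0, 0, -111/437]
R6 ← R6 + (720/437)·R4: [0, 0, 0, 0, 999/437]
R6 ← R6 + (9)·R5: [0, 0, 0, 0, 0]
Echelon form has 5 nonzero rows, so rank(C) = 5.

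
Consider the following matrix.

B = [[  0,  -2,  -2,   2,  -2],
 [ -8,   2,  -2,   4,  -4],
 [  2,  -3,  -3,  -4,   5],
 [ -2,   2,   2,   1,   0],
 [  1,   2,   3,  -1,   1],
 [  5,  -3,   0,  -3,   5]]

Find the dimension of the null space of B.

1

Row reduce to echelon form.
Swap R1 ↔ R2
R3 ← R3 + (1/4)·R1: [0, -5/2, -7/2, -3, 4]
R4 ← R4 − (1/4)·R1: [0, 3/2, 5/2, 0, 1]
R5 ← R5 + (1/8)·R1: [0, 9/4, 11/4, -1/2, 1/2]
R6 ← R6 + (5/8)·R1: [0, -7/4, -5/4, -1/2, 5/2]
R3 ← R3 − (5/4)·R2: [0, 0, -1, -11/2, 13/2]
R4 ← R4 + (3/4)·R2: [0, 0, 1, 3/2, -1/2]
R5 ← R5 + (9/8)·R2: [0, 0, 1/2, 7/4, -7/4]
R6 ← R6 − (7/8)·R2: [0, 0, 1/2, -9/4, 17/4]
R4 ← R4 + R3: [0, 0, 0, -4, 6]
R5 ← R5 + (1/2)·R3: [0, 0, 0, -1, 3/2]
R6 ← R6 + (1/2)·R3: [0, 0, 0, -5, 15/2]
R5 ← R5 − (1/4)·R4: [0, 0, 0, 0, 0]
R6 ← R6 − (5/4)·R4: [0, 0, 0, 0, 0]
4 nonzero rows, so rank(B) = 4.
B has 5 columns; by rank–nullity, nullity = 5 − 4 = 1.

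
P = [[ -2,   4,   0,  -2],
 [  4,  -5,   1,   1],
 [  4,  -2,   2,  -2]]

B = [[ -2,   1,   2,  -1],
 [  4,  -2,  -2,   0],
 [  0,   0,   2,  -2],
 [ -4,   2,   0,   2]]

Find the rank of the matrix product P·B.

2

First compute PB:
[[ 28, -14, -12,  -2],
 [-32,  16,  20,  -4],
 [ -8,   4,  16, -12]]
Now row reduce the product.
R2 ← R2 + (8/7)·R1: [0, 0, 44/7, -44/7]
R3 ← R3 + (2/7)·R1: [0, 0, 88/7, -88/7]
R3 ← R3 − (2)·R2: [0, 0, 0, 0]
2 nonzero rows, so rank(PB) = 2.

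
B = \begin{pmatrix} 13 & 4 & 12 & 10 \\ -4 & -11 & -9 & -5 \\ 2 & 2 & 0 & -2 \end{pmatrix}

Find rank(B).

Row reduce to echelon form.
R2 ← R2 + (4/13)·R1: [0, -127/13, -69/13, -25/13]
R3 ← R3 − (2/13)·R1: [0, 18/13, -24/13, -46/13]
R3 ← R3 + (18/127)·R2: [0, 0, -330/127, -484/127]
Echelon form has 3 nonzero rows, so rank(B) = 3.

3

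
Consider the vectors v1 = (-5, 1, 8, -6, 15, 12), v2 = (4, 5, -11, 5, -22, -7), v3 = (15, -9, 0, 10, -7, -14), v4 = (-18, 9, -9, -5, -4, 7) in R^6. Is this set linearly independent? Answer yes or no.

yes

Form the matrix with these vectors as rows and row reduce.
R2 ← R2 + (4/5)·R1: [0, 29/5, -23/5, 1/5, -10, 13/5]
R3 ← R3 + (3)·R1: [0, -6, 24, -8, 38, 22]
R4 ← R4 − (18/5)·R1: [0, 27/5, -189/5, 83/5, -58, -181/5]
R3 ← R3 + (30/29)·R2: [0, 0, 558/29, -226/29, 802/29, 716/29]
R4 ← R4 − (27/29)·R2: [0, 0, -972/29, 476/29, -1412/29, -1120/29]
R4 ← R4 + (54/31)·R3: [0, 0, 0, 88/31, -16/31, 136/31]
4 nonzero rows, so the 4 vectors span a space of dimension 4.
Since 4 = 4, the vectors are linearly independent.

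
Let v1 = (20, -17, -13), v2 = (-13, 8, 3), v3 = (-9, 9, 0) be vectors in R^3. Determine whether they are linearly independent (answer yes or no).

yes

Form the matrix with these vectors as rows and row reduce.
R2 ← R2 + (13/20)·R1: [0, -61/20, -109/20]
R3 ← R3 + (9/20)·R1: [0, 27/20, -117/20]
R3 ← R3 + (27/61)·R2: [0, 0, -504/61]
3 nonzero rows, so the 3 vectors span a space of dimension 3.
Since 3 = 3, the vectors are linearly independent.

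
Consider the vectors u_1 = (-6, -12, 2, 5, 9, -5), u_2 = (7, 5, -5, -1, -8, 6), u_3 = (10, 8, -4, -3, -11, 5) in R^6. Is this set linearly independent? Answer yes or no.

yes

Form the matrix with these vectors as rows and row reduce.
R2 ← R2 + (7/6)·R1: [0, -9, -8/3, 29/6, 5/2, 1/6]
R3 ← R3 + (5/3)·R1: [0, -12, -2/3, 16/3, 4, -10/3]
R3 ← R3 − (4/3)·R2: [0, 0, 26/9, -10/9, 2/3, -32/9]
3 nonzero rows, so the 3 vectors span a space of dimension 3.
Since 3 = 3, the vectors are linearly independent.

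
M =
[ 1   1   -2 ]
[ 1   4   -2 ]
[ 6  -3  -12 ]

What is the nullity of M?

Row reduce to echelon form.
R2 ← R2 − R1: [0, 3, 0]
R3 ← R3 − (6)·R1: [0, -9, 0]
R3 ← R3 + (3)·R2: [0, 0, 0]
2 nonzero rows, so rank(M) = 2.
M has 3 columns; by rank–nullity, nullity = 3 − 2 = 1.

1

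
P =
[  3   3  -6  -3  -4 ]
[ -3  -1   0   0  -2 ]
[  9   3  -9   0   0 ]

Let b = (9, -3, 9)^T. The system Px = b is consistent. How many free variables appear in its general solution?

2

Row reduce the augmented matrix [P | b].
R2 ← R2 + R1: [0, 2, -6, -3, -6, 6]
R3 ← R3 − (3)·R1: [0, -6, 9, 9, 12, -18]
R3 ← R3 + (3)·R2: [0, 0, -9, 0, -6, 0]
The echelon form has 3 nonzero rows, and every pivot lies in the first 5 columns, so rank(P) = rank([P|b]) = 3.
The system is consistent.
Free variables = (unknowns) − (rank) = 5 − 3 = 2.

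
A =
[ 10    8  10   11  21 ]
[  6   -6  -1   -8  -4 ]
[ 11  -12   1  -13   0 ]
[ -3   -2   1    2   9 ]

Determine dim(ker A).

1

Row reduce to echelon form.
R2 ← R2 − (3/5)·R1: [0, -54/5, -7, -73/5, -83/5]
R3 ← R3 − (11/10)·R1: [0, -104/5, -10, -251/10, -231/10]
R4 ← R4 + (3/10)·R1: [0, 2/5, 4, 53/10, 153/10]
R3 ← R3 − (52/27)·R2: [0, 0, 94/27, 163/54, 479/54]
R4 ← R4 + (1/27)·R2: [0, 0, 101/27, 257/54, 793/54]
R4 ← R4 − (101/94)·R3: [0, 0, 0, 285/188, 969/188]
4 nonzero rows, so rank(A) = 4.
A has 5 columns; by rank–nullity, nullity = 5 − 4 = 1.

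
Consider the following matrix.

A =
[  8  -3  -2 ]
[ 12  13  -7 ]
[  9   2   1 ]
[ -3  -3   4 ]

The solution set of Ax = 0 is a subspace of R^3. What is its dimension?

Row reduce to echelon form.
R2 ← R2 − (3/2)·R1: [0, 35/2, -4]
R3 ← R3 − (9/8)·R1: [0, 43/8, 13/4]
R4 ← R4 + (3/8)·R1: [0, -33/8, 13/4]
R3 ← R3 − (43/140)·R2: [0, 0, 627/140]
R4 ← R4 + (33/140)·R2: [0, 0, 323/140]
R4 ← R4 − (17/33)·R3: [0, 0, 0]
3 nonzero rows, so rank(A) = 3.
A has 3 columns; by rank–nullity, nullity = 3 − 3 = 0.

0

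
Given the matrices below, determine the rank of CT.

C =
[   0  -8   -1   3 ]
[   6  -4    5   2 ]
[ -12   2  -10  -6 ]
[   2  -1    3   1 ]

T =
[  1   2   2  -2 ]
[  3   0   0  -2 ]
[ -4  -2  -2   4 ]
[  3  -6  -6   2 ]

First compute CT:
[[-11, -16, -16,  18],
 [-20, -10, -10,  20],
 [ 16,  32,  32, -32],
 [-10,  -8,  -8,  12]]
Now row reduce the product.
R2 ← R2 − (20/11)·R1: [0, 210/11, 210/11, -140/11]
R3 ← R3 + (16/11)·R1: [0, 96/11, 96/11, -64/11]
R4 ← R4 − (10/11)·R1: [0, 72/11, 72/11, -48/11]
R3 ← R3 − (16/35)·R2: [0, 0, 0, 0]
R4 ← R4 − (12/35)·R2: [0, 0, 0, 0]
2 nonzero rows, so rank(CT) = 2.

2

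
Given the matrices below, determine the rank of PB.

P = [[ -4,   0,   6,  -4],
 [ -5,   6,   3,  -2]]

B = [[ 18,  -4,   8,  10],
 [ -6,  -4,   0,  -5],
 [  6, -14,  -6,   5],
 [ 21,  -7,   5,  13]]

2

First compute PB:
[[-120, -40, -88, -62],
 [-150, -32, -68, -91]]
Now row reduce the product.
R2 ← R2 − (5/4)·R1: [0, 18, 42, -27/2]
2 nonzero rows, so rank(PB) = 2.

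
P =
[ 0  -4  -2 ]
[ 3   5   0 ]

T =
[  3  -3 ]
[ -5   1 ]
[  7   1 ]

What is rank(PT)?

2

First compute PT:
[[  6,  -6],
 [-16,  -4]]
Now row reduce the product.
R2 ← R2 + (8/3)·R1: [0, -20]
2 nonzero rows, so rank(PT) = 2.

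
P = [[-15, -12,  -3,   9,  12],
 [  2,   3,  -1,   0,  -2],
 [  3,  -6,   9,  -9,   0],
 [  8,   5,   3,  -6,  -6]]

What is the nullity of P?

Row reduce to echelon form.
R2 ← R2 + (2/15)·R1: [0, 7/5, -7/5, 6/5, -2/5]
R3 ← R3 + (1/5)·R1: [0, -42/5, 42/5, -36/5, 12/5]
R4 ← R4 + (8/15)·R1: [0, -7/5, 7/5, -6/5, 2/5]
R3 ← R3 + (6)·R2: [0, 0, 0, 0, 0]
R4 ← R4 + R2: [0, 0, 0, 0, 0]
2 nonzero rows, so rank(P) = 2.
P has 5 columns; by rank–nullity, nullity = 5 − 2 = 3.

3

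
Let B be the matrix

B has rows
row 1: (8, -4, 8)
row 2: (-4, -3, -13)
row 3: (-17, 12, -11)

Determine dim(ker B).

Row reduce to echelon form.
R2 ← R2 + (1/2)·R1: [0, -5, -9]
R3 ← R3 + (17/8)·R1: [0, 7/2, 6]
R3 ← R3 + (7/10)·R2: [0, 0, -3/10]
3 nonzero rows, so rank(B) = 3.
B has 3 columns; by rank–nullity, nullity = 3 − 3 = 0.

0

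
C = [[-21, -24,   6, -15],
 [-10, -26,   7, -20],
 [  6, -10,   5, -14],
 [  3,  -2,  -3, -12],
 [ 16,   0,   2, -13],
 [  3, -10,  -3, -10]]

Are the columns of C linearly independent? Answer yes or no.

yes

Row reduce C to echelon form.
R2 ← R2 − (10/21)·R1: [0, -102/7, 29/7, -90/7]
R3 ← R3 + (2/7)·R1: [0, -118/7, 47/7, -128/7]
R4 ← R4 + (1/7)·R1: [0, -38/7, -15/7, -99/7]
R5 ← R5 + (16/21)·R1: [0, -128/7, 46/7, -171/7]
R6 ← R6 + (1/7)·R1: [0, -94/7, -15/7, -85/7]
R3 ← R3 − (59/51)·R2: [0, 0, 98/51, -58/17]
R4 ← R4 − (19/51)·R2: [0, 0, -188/51, -159/17]
R5 ← R5 − (64/51)·R2: [0, 0, 70/51, -141/17]
R6 ← R6 − (47/51)·R2: [0, 0, -304/51, -5/17]
R4 ← R4 + (94/49)·R3: [0, 0, 0, -779/49]
R5 ← R5 − (5/7)·R3: [0, 0, 0, -41/7]
R6 ← R6 + (152/49)·R3: [0, 0, 0, -533/49]
R5 ← R5 − (7/19)·R4: [0, 0, 0, 0]
R6 ← R6 − (13/19)·R4: [0, 0, 0, 0]
4 pivots among 4 columns.
Every column is a pivot column, so the columns are linearly independent.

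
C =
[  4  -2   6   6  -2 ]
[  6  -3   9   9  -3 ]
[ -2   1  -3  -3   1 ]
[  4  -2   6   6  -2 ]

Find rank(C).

1

Row reduce to echelon form.
R2 ← R2 − (3/2)·R1: [0, 0, 0, 0, 0]
R3 ← R3 + (1/2)·R1: [0, 0, 0, 0, 0]
R4 ← R4 − R1: [0, 0, 0, 0, 0]
Echelon form has 1 nonzero row, so rank(C) = 1.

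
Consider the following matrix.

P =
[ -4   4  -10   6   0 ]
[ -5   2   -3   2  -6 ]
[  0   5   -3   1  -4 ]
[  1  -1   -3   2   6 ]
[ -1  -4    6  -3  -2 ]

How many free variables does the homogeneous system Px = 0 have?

2

Row reduce to echelon form.
R2 ← R2 − (5/4)·R1: [0, -3, 19/2, -11/2, -6]
R4 ← R4 + (1/4)·R1: [0, 0, -11/2, 7/2, 6]
R5 ← R5 − (1/4)·R1: [0, -5, 17/2, -9/2, -2]
R3 ← R3 + (5/3)·R2: [0, 0, 77/6, -49/6, -14]
R5 ← R5 − (5/3)·R2: [0, 0, -22/3, 14/3, 8]
R4 ← R4 + (3/7)·R3: [0, 0, 0, 0, 0]
R5 ← R5 + (4/7)·R3: [0, 0, 0, 0, 0]
3 nonzero rows, so rank(P) = 3.
P has 5 columns; by rank–nullity, nullity = 5 − 3 = 2.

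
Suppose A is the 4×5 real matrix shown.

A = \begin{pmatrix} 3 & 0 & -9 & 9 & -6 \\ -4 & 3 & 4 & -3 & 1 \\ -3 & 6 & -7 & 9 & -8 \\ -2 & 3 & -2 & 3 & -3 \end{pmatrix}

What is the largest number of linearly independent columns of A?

2

Row reduce to echelon form.
R2 ← R2 + (4/3)·R1: [0, 3, -8, 9, -7]
R3 ← R3 + R1: [0, 6, -16, 18, -14]
R4 ← R4 + (2/3)·R1: [0, 3, -8, 9, -7]
R3 ← R3 − (2)·R2: [0, 0, 0, 0, 0]
R4 ← R4 − R2: [0, 0, 0, 0, 0]
Echelon form has 2 nonzero rows, so rank(A) = 2.
The rank gives the maximum number of linearly independent columns: 2.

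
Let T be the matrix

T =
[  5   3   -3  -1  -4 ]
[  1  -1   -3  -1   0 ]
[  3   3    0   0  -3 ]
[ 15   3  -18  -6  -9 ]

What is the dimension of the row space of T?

Row reduce to echelon form.
R2 ← R2 − (1/5)·R1: [0, -8/5, -12/5, -4/5, 4/5]
R3 ← R3 − (3/5)·R1: [0, 6/5, 9/5, 3/5, -3/5]
R4 ← R4 − (3)·R1: [0, -6, -9, -3, 3]
R3 ← R3 + (3/4)·R2: [0, 0, 0, 0, 0]
R4 ← R4 − (15/4)·R2: [0, 0, 0, 0, 0]
Echelon form has 2 nonzero rows, so rank(T) = 2.
The row space has dimension equal to the rank: 2.

2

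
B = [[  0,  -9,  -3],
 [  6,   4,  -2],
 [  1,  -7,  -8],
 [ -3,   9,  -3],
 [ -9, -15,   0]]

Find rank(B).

Row reduce to echelon form.
Swap R1 ↔ R2
R3 ← R3 − (1/6)·R1: [0, -23/3, -23/3]
R4 ← R4 + (1/2)·R1: [0, 11, -4]
R5 ← R5 + (3/2)·R1: [0, -9, -3]
R3 ← R3 − (23/27)·R2: [0, 0, -46/9]
R4 ← R4 + (11/9)·R2: [0, 0, -23/3]
R5 ← R5 − R2: [0, 0, 0]
R4 ← R4 − (3/2)·R3: [0, 0, 0]
Echelon form has 3 nonzero rows, so rank(B) = 3.

3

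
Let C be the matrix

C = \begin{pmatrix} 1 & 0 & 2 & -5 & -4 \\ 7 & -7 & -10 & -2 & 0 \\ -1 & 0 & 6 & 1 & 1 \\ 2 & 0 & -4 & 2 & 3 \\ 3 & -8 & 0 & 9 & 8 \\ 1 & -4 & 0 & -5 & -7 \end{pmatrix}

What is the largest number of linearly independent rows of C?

Row reduce to echelon form.
R2 ← R2 − (7)·R1: [0, -7, -24, 33, 28]
R3 ← R3 + R1: [0, 0, 8, -4, -3]
R4 ← R4 − (2)·R1: [0, 0, -8, 12, 11]
R5 ← R5 − (3)·R1: [0, -8, -6, 24, 20]
R6 ← R6 − R1: [0, -4, -2, 0, -3]
R5 ← R5 − (8/7)·R2: [0, 0, 150/7, -96/7, -12]
R6 ← R6 − (4/7)·R2: [0, 0, 82/7, -132/7, -19]
R4 ← R4 + R3: [0, 0, 0, 8, 8]
R5 ← R5 − (75/28)·R3: [0, 0, 0, -3, -111/28]
R6 ← R6 − (41/28)·R3: [0, 0, 0, -13, -409/28]
R5 ← R5 + (3/8)·R4: [0, 0, 0, 0, -27/28]
R6 ← R6 + (13/8)·R4: [0, 0, 0, 0, -45/28]
R6 ← R6 − (5/3)·R5: [0, 0, 0, 0, 0]
Echelon form has 5 nonzero rows, so rank(C) = 5.
The rank gives the maximum number of linearly independent rows: 5.

5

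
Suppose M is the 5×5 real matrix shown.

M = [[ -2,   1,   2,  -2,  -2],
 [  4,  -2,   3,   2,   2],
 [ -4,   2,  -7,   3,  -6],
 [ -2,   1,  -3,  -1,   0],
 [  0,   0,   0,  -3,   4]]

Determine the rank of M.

Row reduce to echelon form.
R2 ← R2 + (2)·R1: [0, 0, 7, -2, -2]
R3 ← R3 − (2)·R1: [0, 0, -11, 7, -2]
R4 ← R4 − R1: [0, 0, -5, 1, 2]
R3 ← R3 + (11/7)·R2: [0, 0, 0, 27/7, -36/7]
R4 ← R4 + (5/7)·R2: [0, 0, 0, -3/7, 4/7]
R4 ← R4 + (1/9)·R3: [0, 0, 0, 0, 0]
R5 ← R5 + (7/9)·R3: [0, 0, 0, 0, 0]
Echelon form has 3 nonzero rows, so rank(M) = 3.

3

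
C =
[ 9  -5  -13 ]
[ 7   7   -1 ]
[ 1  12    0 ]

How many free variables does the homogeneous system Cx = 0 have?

Row reduce to echelon form.
R2 ← R2 − (7/9)·R1: [0, 98/9, 82/9]
R3 ← R3 − (1/9)·R1: [0, 113/9, 13/9]
R3 ← R3 − (113/98)·R2: [0, 0, -444/49]
3 nonzero rows, so rank(C) = 3.
C has 3 columns; by rank–nullity, nullity = 3 − 3 = 0.

0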